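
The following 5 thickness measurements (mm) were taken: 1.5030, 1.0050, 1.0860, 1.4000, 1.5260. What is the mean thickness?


Formula: Average = sum / n
Substituting: Average = 6.5200 / 5
Result: 1.3040 mm


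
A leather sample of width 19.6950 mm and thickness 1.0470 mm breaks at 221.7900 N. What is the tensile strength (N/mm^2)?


Formula: TS = force / (width * thickness)
Substituting: TS = 221.7900 / (19.6950 * 1.0470)
Result: 10.7557 N/mm^2


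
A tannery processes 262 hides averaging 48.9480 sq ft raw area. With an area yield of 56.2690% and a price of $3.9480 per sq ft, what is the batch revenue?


Raw_total = N * avg_area = 262 * 48.9480 = 12824.3760 sq ft
Finished = Raw_total * yield / 100 = 12824.3760 * 56.2690 / 100 = 7216.1481 sq ft
Value = Finished * price = 7216.1481 * 3.9480 = 28489.3528 $


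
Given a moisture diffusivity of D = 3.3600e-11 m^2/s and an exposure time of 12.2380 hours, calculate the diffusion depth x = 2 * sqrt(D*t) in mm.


t = 12.2380 hr * 3600 = 44056.8000 s
D * t = 3.3600e-11 * 44056.8000 = 1.4803e-06
x = 2 * sqrt(D*t) = 2 * sqrt(1.4803e-06) = 0.00243336 m = 2.4334 mm


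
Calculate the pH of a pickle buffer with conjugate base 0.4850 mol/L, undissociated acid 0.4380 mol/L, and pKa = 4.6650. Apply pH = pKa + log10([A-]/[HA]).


ratio = [A-] / [HA] = 0.4850 / 0.4380 = 1.1073
log10(ratio) = 0.0442676
pH = pKa + log10(ratio) = 4.6650 + 0.0442676 = 4.7093


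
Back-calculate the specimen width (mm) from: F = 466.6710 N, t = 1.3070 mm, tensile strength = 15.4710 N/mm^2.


Formula: w = F / (TS * t)
Substituting: w = 466.6710 / (15.4710 * 1.3070)
Result: 23.0790 mm


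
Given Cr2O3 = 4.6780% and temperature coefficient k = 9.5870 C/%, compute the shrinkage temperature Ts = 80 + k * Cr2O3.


Formula: Ts = 80 + k * Cr2O3
Substituting: Ts = 80 + 9.5870 * 4.6780
Result: 124.8480 C


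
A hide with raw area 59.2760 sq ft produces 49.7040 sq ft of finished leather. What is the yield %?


Formula: Yield = finished / raw * 100
Substituting: Yield = 49.7040 / 59.2760 * 100
Result: 83.8518 %


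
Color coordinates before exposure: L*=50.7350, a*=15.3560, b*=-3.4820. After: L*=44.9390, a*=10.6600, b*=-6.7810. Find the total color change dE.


dL = -5.7960, da = -4.6960, db = -3.2990
dE = sqrt((-5.7960)^2 + (-4.6960)^2 + (-3.2990)^2) = 8.1566


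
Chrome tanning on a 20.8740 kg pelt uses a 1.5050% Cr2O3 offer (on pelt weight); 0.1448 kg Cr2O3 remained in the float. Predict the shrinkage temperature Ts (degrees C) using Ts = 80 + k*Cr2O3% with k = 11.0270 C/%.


Offered = pelt * offer_pct / 100 = 20.8740 * 1.5050 / 100 = 0.3142 kg
Uptake = offered - residual = 0.3142 - 0.1448 = 0.1694 kg
Cr2O3% on pelt = uptake / pelt * 100 = 0.1694 / 20.8740 * 100 = 0.8113 %
Ts = 80 + k * Cr2O3% = 80 + 11.0270 * 0.8113 = 88.9464 C


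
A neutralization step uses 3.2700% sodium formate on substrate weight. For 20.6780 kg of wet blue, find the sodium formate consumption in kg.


Formula: Neutralizer = substrate * pct / 100
Substituting: Neutralizer = 20.6780 * 3.2700 / 100
Result: 0.6762 kg


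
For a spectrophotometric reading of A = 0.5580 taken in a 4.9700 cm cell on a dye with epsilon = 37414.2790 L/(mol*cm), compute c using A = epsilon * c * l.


Formula: c = A / (epsilon * l)
Substituting: c = 0.5580 / (37414.2790 * 4.9700)
Result: 3.0008e-06 mol/L


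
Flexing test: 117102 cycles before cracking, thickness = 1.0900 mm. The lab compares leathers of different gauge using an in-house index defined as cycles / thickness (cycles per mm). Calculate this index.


Formula: Index = cycles / thickness
Substituting: Index = 117102 / 1.0900
Result: 107433.0275 cycles/mm


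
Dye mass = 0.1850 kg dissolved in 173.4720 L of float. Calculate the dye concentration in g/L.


Formula: Conc = dye_mass(kg) / volume(L) * 1000
Substituting: Conc = 0.1850 / 173.4720 * 1000
Result: 1.0665 g/L


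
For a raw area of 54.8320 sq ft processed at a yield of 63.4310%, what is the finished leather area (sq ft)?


Formula: finished = raw * yield / 100
Substituting: finished = 54.8320 * 63.4310 / 100
Result: 34.7805 sq ft


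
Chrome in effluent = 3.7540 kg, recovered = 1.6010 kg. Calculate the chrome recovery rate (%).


Formula: Recovery = recovered / input * 100
Substituting: Recovery = 1.6010 / 3.7540 * 100
Result: 42.6478 %


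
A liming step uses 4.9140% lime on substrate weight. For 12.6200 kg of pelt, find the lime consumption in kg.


Formula: Lime = substrate * pct / 100
Substituting: Lime = 12.6200 * 4.9140 / 100
Result: 0.6201 kg


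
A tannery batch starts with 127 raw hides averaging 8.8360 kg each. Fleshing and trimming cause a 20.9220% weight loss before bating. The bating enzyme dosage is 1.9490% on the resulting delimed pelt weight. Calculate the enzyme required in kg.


Total_raw = N * avg_wt = 127 * 8.8360 = 1122.1720 kg
Substrate = Total_raw * (1 - loss/100) = 1122.1720 * (1 - 20.9220/100) = 887.3912 kg
Enzyme = Substrate * pct / 100 = 887.3912 * 1.9490 / 100 = 17.2953 kg


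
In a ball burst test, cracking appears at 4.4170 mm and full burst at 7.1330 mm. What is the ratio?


Formula: Ratio = crack / burst
Substituting: Ratio = 4.4170 / 7.1330
Result: 0.6192


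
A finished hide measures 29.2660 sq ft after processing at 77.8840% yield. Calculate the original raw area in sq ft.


Formula: raw = finished * 100 / yield
Substituting: raw = 29.2660 * 100 / 77.8840
Result: 37.5764 sq ft


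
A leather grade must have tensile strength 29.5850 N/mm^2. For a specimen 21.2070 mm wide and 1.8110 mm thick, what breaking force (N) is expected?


Formula: F = TS * w * t
Substituting: F = 29.5850 * 21.2070 * 1.8110
Result: 1136.2379 N


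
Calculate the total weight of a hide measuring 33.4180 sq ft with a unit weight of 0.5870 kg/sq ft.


Formula: Weight = area * weight_per_sqft
Substituting: Weight = 33.4180 * 0.5870
Result: 19.6164 kg


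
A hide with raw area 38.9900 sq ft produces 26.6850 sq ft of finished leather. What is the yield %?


Formula: Yield = finished / raw * 100
Substituting: Yield = 26.6850 / 38.9900 * 100
Result: 68.4406 %


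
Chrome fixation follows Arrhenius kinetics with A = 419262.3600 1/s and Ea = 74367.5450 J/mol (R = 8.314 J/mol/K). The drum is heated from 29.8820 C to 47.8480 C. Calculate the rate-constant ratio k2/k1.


T1 = 29.8820 + 273.15 = 303.0320 K; T2 = 47.8480 + 273.15 = 320.9980 K
k1 = A * exp(-Ea/(R*T1)) = 419262.3600 * exp(-74367.5450/(8.314*303.0320)) = 6.3539e-08 1/s
k2 = A * exp(-Ea/(R*T2)) = 419262.3600 * exp(-74367.5450/(8.314*320.9980)) = 3.3154e-07 1/s
k2/k1 = 3.3154e-07 / 6.3539e-08 = 5.2179


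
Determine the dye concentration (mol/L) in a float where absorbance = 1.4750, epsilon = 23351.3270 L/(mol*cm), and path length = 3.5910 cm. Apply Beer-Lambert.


Formula: c = A / (epsilon * l)
Substituting: c = 1.4750 / (23351.3270 * 3.5910)
Result: 1.7590e-05 mol/L


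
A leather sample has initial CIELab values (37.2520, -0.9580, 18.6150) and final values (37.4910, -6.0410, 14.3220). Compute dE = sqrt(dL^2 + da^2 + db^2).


dL = 0.2390, da = -5.0830, db = -4.2930
dE = sqrt(0.2390^2 + (-5.0830)^2 + (-4.2930)^2) = 6.6576


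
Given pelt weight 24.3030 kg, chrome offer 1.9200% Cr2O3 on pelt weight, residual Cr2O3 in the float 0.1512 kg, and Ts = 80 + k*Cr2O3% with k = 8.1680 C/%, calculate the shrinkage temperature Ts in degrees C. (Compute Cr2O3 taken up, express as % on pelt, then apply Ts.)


Offered = pelt * offer_pct / 100 = 24.3030 * 1.9200 / 100 = 0.4666 kg
Uptake = offered - residual = 0.4666 - 0.1512 = 0.3154 kg
Cr2O3% on pelt = uptake / pelt * 100 = 0.3154 / 24.3030 * 100 = 1.2979 %
Ts = 80 + k * Cr2O3% = 80 + 8.1680 * 1.2979 = 90.6009 C


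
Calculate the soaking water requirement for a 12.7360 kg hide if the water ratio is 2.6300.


Formula: Water = hide_weight * ratio
Substituting: Water = 12.7360 * 2.6300
Result: 33.4957 kg


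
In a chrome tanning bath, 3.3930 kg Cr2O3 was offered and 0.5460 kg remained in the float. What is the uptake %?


Formula: Uptake = (offered - residual) / offered * 100
Substituting: Uptake = (3.3930 - 0.5460) / 3.3930 * 100
Result: 83.9080 %


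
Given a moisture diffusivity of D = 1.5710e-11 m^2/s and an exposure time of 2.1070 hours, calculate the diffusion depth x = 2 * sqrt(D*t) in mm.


t = 2.1070 hr * 3600 = 7585.2000 s
D * t = 1.5710e-11 * 7585.2000 = 1.1916e-07
x = 2 * sqrt(D*t) = 2 * sqrt(1.1916e-07) = 6.9040e-04 m = 0.6904 mm


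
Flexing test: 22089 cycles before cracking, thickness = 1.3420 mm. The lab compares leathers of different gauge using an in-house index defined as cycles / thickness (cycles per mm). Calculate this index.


Formula: Index = cycles / thickness
Substituting: Index = 22089 / 1.3420
Result: 16459.7615 cycles/mm


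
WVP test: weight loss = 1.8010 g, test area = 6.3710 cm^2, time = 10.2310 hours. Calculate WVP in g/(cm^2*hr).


Formula: WVP = loss / (area * time)
Substituting: WVP = 1.8010 / (6.3710 * 10.2310)
Result: 0.0276305 g/(cm^2*hr)


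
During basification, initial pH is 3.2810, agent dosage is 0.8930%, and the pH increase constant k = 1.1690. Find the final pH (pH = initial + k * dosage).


Formula: pH_final = pH_initial + k * base_pct
Substituting: pH_final = 3.2810 + 1.1690 * 0.8930
Result: 4.3249


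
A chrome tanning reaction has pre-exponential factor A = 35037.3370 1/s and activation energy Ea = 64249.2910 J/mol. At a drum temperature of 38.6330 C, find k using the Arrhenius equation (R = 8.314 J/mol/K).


T_K = T_C + 273.15 = 38.6330 + 273.15 = 311.7830 K
exponent = -Ea / (R * T_K) = -64249.2910 / (8.314 * 311.7830) = -24.7860
k = A * exp(exponent) = 35037.3370 * exp(-24.7860) = 6.0273e-07 1/s


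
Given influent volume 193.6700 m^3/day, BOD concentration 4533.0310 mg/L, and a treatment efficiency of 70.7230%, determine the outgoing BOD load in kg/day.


Load_in = volume * conc / 1000 = 193.6700 * 4533.0310 / 1000 = 877.9121 kg/day
Removed = Load_in * eff / 100 = 877.9121 * 70.7230 / 100 = 620.8858 kg/day
Load_out = Load_in - Removed = 877.9121 - 620.8858 = 257.0263 kg/day


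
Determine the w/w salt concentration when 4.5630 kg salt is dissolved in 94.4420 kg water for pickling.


Formula: Conc = salt / (water + salt) * 100
Substituting: Conc = 4.5630 / (94.4420 + 4.5630) * 100
Result: 4.6089 %


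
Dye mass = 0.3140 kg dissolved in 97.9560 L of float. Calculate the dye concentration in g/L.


Formula: Conc = dye_mass(kg) / volume(L) * 1000
Substituting: Conc = 0.3140 / 97.9560 * 1000
Result: 3.2055 g/L


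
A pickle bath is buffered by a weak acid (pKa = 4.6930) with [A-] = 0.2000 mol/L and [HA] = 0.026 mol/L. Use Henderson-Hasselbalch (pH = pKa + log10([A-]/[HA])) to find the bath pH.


ratio = [A-] / [HA] = 0.2000 / 0.026 = 7.6923
log10(ratio) = 0.8861
pH = pKa + log10(ratio) = 4.6930 + 0.8861 = 5.5791


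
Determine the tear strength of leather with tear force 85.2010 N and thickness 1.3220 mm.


Formula: Tear strength = force / thickness
Substituting: Tear strength = 85.2010 / 1.3220
Result: 64.4486 N/mm


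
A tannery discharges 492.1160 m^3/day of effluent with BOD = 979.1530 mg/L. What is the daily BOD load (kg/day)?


Formula: BOD_load = volume * conc / 1000
Substituting: BOD_load = 492.1160 * 979.1530 / 1000
Result: 481.8569 kg/day


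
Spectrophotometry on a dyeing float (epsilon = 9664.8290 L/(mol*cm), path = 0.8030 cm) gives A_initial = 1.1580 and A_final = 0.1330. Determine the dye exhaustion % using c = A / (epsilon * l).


c_initial = A_i / (epsilon * l) = 1.1580 / (9664.8290 * 0.8030) = 1.4921e-04 mol/L
c_final = A_f / (epsilon * l) = 0.1330 / (9664.8290 * 0.8030) = 1.7137e-05 mol/L
Exhaustion = (c_initial - c_final) / c_initial * 100 = (1.4921e-04 - 1.7137e-05) / 1.4921e-04 * 100 = 88.5147 %


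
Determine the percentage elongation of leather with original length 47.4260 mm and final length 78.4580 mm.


Formula: Elongation = (Lf - L0) / L0 * 100
Substituting: Elongation = (78.4580 - 47.4260) / 47.4260 * 100
Result: 65.4325 %


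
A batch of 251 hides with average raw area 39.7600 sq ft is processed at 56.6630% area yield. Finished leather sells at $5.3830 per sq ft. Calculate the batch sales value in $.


Raw_total = N * avg_area = 251 * 39.7600 = 9979.7600 sq ft
Finished = Raw_total * yield / 100 = 9979.7600 * 56.6630 / 100 = 5654.8314 sq ft
Value = Finished * price = 5654.8314 * 5.3830 = 30439.9575 $


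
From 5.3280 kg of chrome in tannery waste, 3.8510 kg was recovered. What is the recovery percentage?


Formula: Recovery = recovered / input * 100
Substituting: Recovery = 3.8510 / 5.3280 * 100
Result: 72.2785 %


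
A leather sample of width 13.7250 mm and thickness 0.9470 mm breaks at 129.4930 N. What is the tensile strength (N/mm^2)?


Formula: TS = force / (width * thickness)
Substituting: TS = 129.4930 / (13.7250 * 0.9470)
Result: 9.9629 N/mm^2


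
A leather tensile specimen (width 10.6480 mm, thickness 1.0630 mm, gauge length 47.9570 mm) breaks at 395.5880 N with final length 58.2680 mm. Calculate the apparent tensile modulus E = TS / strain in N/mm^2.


TS = F / (w * t) = 395.5880 / (10.6480 * 1.0630) = 34.9496 N/mm^2
strain = (Lf - L0) / L0 = (58.2680 - 47.9570) / 47.9570 = 0.2150
E = TS / strain = 34.9496 / 0.2150 = 162.5523 N/mm^2


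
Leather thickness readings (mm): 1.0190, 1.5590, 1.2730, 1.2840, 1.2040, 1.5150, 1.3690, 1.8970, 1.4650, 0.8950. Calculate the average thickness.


Formula: Average = sum / n
Substituting: Average = 13.4800 / 10
Result: 1.3480 mm


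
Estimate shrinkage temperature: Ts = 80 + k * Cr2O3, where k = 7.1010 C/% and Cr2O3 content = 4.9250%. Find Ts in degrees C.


Formula: Ts = 80 + k * Cr2O3
Substituting: Ts = 80 + 7.1010 * 4.9250
Result: 114.9724 C


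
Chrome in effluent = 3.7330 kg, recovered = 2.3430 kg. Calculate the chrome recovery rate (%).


Formula: Recovery = recovered / input * 100
Substituting: Recovery = 2.3430 / 3.7330 * 100
Result: 62.7645 %


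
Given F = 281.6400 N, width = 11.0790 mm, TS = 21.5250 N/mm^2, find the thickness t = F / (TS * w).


Formula: t = F / (TS * w)
Substituting: t = 281.6400 / (21.5250 * 11.0790)
Result: 1.1810 mm


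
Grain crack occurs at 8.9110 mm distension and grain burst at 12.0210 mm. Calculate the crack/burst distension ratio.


Formula: Ratio = crack / burst
Substituting: Ratio = 8.9110 / 12.0210
Result: 0.7413


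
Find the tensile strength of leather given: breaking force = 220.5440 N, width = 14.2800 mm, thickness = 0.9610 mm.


Formula: TS = force / (width * thickness)
Substituting: TS = 220.5440 / (14.2800 * 0.9610)
Result: 16.0710 N/mm^2


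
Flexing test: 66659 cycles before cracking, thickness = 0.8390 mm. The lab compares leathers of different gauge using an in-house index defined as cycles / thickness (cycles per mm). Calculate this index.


Formula: Index = cycles / thickness
Substituting: Index = 66659 / 0.8390
Result: 79450.5364 cycles/mm


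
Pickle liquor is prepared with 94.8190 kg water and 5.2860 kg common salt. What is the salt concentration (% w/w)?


Formula: Conc = salt / (water + salt) * 100
Substituting: Conc = 5.2860 / (94.8190 + 5.2860) * 100
Result: 5.2805 %


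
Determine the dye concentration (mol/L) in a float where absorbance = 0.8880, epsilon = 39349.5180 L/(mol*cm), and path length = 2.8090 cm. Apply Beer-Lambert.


Formula: c = A / (epsilon * l)
Substituting: c = 0.8880 / (39349.5180 * 2.8090)
Result: 8.0338e-06 mol/L


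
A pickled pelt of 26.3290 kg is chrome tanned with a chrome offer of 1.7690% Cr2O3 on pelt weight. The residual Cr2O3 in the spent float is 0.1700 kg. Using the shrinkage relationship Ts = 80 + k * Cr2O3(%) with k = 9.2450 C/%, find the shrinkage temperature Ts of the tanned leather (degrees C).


Offered = pelt * offer_pct / 100 = 26.3290 * 1.7690 / 100 = 0.4658 kg
Uptake = offered - residual = 0.4658 - 0.1700 = 0.2958 kg
Cr2O3% on pelt = uptake / pelt * 100 = 0.2958 / 26.3290 * 100 = 1.1233 %
Ts = 80 + k * Cr2O3% = 80 + 9.2450 * 1.1233 = 90.3851 C


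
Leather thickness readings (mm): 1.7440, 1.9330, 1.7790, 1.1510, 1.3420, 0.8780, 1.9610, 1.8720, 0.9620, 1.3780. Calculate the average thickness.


Formula: Average = sum / n
Substituting: Average = 15.0000 / 10
Result: 1.5000 mm


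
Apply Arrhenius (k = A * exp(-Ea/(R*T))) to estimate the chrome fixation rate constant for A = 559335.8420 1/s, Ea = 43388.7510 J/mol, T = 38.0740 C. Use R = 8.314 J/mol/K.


T_K = T_C + 273.15 = 38.0740 + 273.15 = 311.2240 K
exponent = -Ea / (R * T_K) = -43388.7510 / (8.314 * 311.2240) = -16.7685
k = A * exp(exponent) = 559335.8420 * exp(-16.7685) = 0.0291883 1/s


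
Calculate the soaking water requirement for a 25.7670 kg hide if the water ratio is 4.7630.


Formula: Water = hide_weight * ratio
Substituting: Water = 25.7670 * 4.7630
Result: 122.7282 kg


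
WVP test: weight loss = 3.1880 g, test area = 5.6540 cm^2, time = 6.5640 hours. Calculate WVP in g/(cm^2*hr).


Formula: WVP = loss / (area * time)
Substituting: WVP = 3.1880 / (5.6540 * 6.5640)
Result: 0.0859002 g/(cm^2*hr)


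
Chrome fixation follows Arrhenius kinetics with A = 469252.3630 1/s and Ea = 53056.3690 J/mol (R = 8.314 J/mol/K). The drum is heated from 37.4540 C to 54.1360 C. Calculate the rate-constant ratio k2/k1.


T1 = 37.4540 + 273.15 = 310.6040 K; T2 = 54.1360 + 273.15 = 327.2860 K
k1 = A * exp(-Ea/(R*T1)) = 469252.3630 * exp(-53056.3690/(8.314*310.6040)) = 5.6044e-04 1/s
k2 = A * exp(-Ea/(R*T2)) = 469252.3630 * exp(-53056.3690/(8.314*327.2860)) = 0.00159712 1/s
k2/k1 = 0.00159712 / 5.6044e-04 = 2.8497


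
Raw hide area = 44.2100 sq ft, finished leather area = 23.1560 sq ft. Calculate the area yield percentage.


Formula: Yield = finished / raw * 100
Substituting: Yield = 23.1560 / 44.2100 * 100
Result: 52.3773 %


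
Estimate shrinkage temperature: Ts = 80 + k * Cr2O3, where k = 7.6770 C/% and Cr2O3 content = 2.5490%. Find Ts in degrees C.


Formula: Ts = 80 + k * Cr2O3
Substituting: Ts = 80 + 7.6770 * 2.5490
Result: 99.5687 C


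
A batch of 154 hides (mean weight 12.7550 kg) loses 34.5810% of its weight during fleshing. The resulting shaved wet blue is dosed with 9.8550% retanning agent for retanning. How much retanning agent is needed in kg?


Total_raw = N * avg_wt = 154 * 12.7550 = 1964.2700 kg
Substrate = Total_raw * (1 - loss/100) = 1964.2700 * (1 - 34.5810/100) = 1285.0058 kg
Retan = Substrate * pct / 100 = 1285.0058 * 9.8550 / 100 = 126.6373 kg


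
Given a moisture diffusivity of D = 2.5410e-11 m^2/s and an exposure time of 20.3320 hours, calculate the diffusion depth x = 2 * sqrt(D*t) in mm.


t = 20.3320 hr * 3600 = 73195.2000 s
D * t = 2.5410e-11 * 73195.2000 = 1.8599e-06
x = 2 * sqrt(D*t) = 2 * sqrt(1.8599e-06) = 0.00272756 m = 2.7276 mm


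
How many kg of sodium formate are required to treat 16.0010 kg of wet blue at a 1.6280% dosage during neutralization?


Formula: Neutralizer = substrate * pct / 100
Substituting: Neutralizer = 16.0010 * 1.6280 / 100
Result: 0.2605 kg


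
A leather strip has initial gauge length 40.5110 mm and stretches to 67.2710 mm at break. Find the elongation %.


Formula: Elongation = (Lf - L0) / L0 * 100
Substituting: Elongation = (67.2710 - 40.5110) / 40.5110 * 100
Result: 66.0561 %


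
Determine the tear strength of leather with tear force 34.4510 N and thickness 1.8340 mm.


Formula: Tear strength = force / thickness
Substituting: Tear strength = 34.4510 / 1.8340
Result: 18.7846 N/mm


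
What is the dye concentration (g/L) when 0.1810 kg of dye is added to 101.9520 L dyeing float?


Formula: Conc = dye_mass(kg) / volume(L) * 1000
Substituting: Conc = 0.1810 / 101.9520 * 1000
Result: 1.7753 g/L


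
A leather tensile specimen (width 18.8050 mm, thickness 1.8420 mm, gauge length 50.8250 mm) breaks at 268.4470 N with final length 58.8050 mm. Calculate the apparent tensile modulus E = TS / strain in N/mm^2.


TS = F / (w * t) = 268.4470 / (18.8050 * 1.8420) = 7.7499 N/mm^2
strain = (Lf - L0) / L0 = (58.8050 - 50.8250) / 50.8250 = 0.1570
E = TS / strain = 7.7499 / 0.1570 = 49.3594 N/mm^2


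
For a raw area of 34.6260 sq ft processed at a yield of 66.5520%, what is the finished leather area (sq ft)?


Formula: finished = raw * yield / 100
Substituting: finished = 34.6260 * 66.5520 / 100
Result: 23.0443 sq ft


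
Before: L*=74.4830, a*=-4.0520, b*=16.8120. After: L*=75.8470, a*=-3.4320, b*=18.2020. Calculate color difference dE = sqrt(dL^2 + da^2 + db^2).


dL = 1.3640, da = 0.6200, db = 1.3900
dE = sqrt(1.3640^2 + 0.6200^2 + 1.3900^2) = 2.0438


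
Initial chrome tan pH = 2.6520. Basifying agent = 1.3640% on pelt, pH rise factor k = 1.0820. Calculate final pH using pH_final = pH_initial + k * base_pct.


Formula: pH_final = pH_initial + k * base_pct
Substituting: pH_final = 2.6520 + 1.0820 * 1.3640
Result: 4.1278


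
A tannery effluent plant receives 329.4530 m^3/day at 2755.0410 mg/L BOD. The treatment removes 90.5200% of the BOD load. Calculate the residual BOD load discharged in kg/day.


Load_in = volume * conc / 1000 = 329.4530 * 2755.0410 / 1000 = 907.6565 kg/day
Removed = Load_in * eff / 100 = 907.6565 * 90.5200 / 100 = 821.6107 kg/day
Load_out = Load_in - Removed = 907.6565 - 821.6107 = 86.0458 kg/day


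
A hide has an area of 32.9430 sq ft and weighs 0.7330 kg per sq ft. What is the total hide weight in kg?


Formula: Weight = area * weight_per_sqft
Substituting: Weight = 32.9430 * 0.7330
Result: 24.1472 kg


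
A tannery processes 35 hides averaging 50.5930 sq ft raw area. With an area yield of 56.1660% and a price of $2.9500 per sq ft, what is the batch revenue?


Raw_total = N * avg_area = 35 * 50.5930 = 1770.7550 sq ft
Finished = Raw_total * yield / 100 = 1770.7550 * 56.1660 / 100 = 994.5623 sq ft
Value = Finished * price = 994.5623 * 2.9500 = 2933.9586 $


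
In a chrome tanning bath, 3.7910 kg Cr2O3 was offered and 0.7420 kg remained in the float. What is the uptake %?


Formula: Uptake = (offered - residual) / offered * 100
Substituting: Uptake = (3.7910 - 0.7420) / 3.7910 * 100
Result: 80.4273 %


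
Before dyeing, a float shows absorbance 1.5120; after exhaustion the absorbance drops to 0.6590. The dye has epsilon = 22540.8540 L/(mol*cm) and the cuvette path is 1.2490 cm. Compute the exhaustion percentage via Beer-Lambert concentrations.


c_initial = A_i / (epsilon * l) = 1.5120 / (22540.8540 * 1.2490) = 5.3706e-05 mol/L
c_final = A_f / (epsilon * l) = 0.6590 / (22540.8540 * 1.2490) = 2.3407e-05 mol/L
Exhaustion = (c_initial - c_final) / c_initial * 100 = (5.3706e-05 - 2.3407e-05) / 5.3706e-05 * 100 = 56.4153 %


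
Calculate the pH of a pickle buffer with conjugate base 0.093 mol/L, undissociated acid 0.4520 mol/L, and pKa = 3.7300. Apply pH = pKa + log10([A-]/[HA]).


ratio = [A-] / [HA] = 0.093 / 0.4520 = 0.2058
log10(ratio) = -0.6867
pH = pKa + log10(ratio) = 3.7300 - 0.6867 = 3.0433


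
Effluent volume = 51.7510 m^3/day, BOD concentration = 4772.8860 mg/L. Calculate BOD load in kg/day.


Formula: BOD_load = volume * conc / 1000
Substituting: BOD_load = 51.7510 * 4772.8860 / 1000
Result: 247.0016 kg/day


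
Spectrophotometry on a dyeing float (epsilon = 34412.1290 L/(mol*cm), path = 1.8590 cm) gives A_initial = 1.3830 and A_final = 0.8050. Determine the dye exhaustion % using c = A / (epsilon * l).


c_initial = A_i / (epsilon * l) = 1.3830 / (34412.1290 * 1.8590) = 2.1619e-05 mol/L
c_final = A_f / (epsilon * l) = 0.8050 / (34412.1290 * 1.8590) = 1.2584e-05 mol/L
Exhaustion = (c_initial - c_final) / c_initial * 100 = (2.1619e-05 - 1.2584e-05) / 2.1619e-05 * 100 = 41.7932 %


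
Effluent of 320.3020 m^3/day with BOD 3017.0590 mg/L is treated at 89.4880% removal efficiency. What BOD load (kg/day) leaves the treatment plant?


Load_in = volume * conc / 1000 = 320.3020 * 3017.0590 / 1000 = 966.3700 kg/day
Removed = Load_in * eff / 100 = 966.3700 * 89.4880 / 100 = 864.7852 kg/day
Load_out = Load_in - Removed = 966.3700 - 864.7852 = 101.5848 kg/day


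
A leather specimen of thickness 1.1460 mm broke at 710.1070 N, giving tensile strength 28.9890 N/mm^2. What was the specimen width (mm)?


Formula: w = F / (TS * t)
Substituting: w = 710.1070 / (28.9890 * 1.1460)
Result: 21.3750 mm


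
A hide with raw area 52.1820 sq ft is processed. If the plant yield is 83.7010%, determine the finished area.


Formula: finished = raw * yield / 100
Substituting: finished = 52.1820 * 83.7010 / 100
Result: 43.6769 sq ft


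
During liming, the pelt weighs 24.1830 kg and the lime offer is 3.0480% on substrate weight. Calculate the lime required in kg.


Formula: Lime = substrate * pct / 100
Substituting: Lime = 24.1830 * 3.0480 / 100
Result: 0.7371 kg


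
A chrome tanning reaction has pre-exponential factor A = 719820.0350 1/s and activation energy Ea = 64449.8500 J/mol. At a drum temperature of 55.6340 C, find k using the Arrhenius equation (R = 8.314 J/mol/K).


T_K = T_C + 273.15 = 55.6340 + 273.15 = 328.7840 K
exponent = -Ea / (R * T_K) = -64449.8500 / (8.314 * 328.7840) = -23.5777
k = A * exp(exponent) = 719820.0350 * exp(-23.5777) = 4.1454e-05 1/s


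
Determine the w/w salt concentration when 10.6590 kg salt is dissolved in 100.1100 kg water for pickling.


Formula: Conc = salt / (water + salt) * 100
Substituting: Conc = 10.6590 / (100.1100 + 10.6590) * 100
Result: 9.6227 %


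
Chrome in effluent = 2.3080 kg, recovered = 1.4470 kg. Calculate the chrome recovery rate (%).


Formula: Recovery = recovered / input * 100
Substituting: Recovery = 1.4470 / 2.3080 * 100
Result: 62.6950 %


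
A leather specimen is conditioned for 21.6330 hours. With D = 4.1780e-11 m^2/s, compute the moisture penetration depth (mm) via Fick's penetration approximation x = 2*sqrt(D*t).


t = 21.6330 hr * 3600 = 77878.8000 s
D * t = 4.1780e-11 * 77878.8000 = 3.2538e-06
x = 2 * sqrt(D*t) = 2 * sqrt(3.2538e-06) = 0.00360765 m = 3.6076 mm


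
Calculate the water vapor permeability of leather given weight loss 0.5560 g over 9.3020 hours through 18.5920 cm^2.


Formula: WVP = loss / (area * time)
Substituting: WVP = 0.5560 / (18.5920 * 9.3020)
Result: 0.00321494 g/(cm^2*hr)


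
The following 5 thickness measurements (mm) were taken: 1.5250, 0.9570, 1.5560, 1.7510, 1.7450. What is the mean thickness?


Formula: Average = sum / n
Substituting: Average = 7.5340 / 5
Result: 1.5068 mm


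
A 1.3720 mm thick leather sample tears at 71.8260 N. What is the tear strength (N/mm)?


Formula: Tear strength = force / thickness
Substituting: Tear strength = 71.8260 / 1.3720
Result: 52.3513 N/mm


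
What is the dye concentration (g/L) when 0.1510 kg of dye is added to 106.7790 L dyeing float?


Formula: Conc = dye_mass(kg) / volume(L) * 1000
Substituting: Conc = 0.1510 / 106.7790 * 1000
Result: 1.4141 g/L


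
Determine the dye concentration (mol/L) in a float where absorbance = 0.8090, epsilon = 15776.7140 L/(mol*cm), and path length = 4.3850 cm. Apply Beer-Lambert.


Formula: c = A / (epsilon * l)
Substituting: c = 0.8090 / (15776.7140 * 4.3850)
Result: 1.1694e-05 mol/L


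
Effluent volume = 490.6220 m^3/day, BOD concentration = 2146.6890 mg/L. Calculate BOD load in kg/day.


Formula: BOD_load = volume * conc / 1000
Substituting: BOD_load = 490.6220 * 2146.6890 / 1000
Result: 1053.2129 kg/day


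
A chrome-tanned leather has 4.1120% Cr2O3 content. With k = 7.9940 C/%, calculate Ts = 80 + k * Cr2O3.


Formula: Ts = 80 + k * Cr2O3
Substituting: Ts = 80 + 7.9940 * 4.1120
Result: 112.8713 C


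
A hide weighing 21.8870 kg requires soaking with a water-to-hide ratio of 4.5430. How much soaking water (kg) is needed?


Formula: Water = hide_weight * ratio
Substituting: Water = 21.8870 * 4.5430
Result: 99.4326 kg


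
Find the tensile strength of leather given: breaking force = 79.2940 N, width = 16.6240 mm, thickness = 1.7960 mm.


Formula: TS = force / (width * thickness)
Substituting: TS = 79.2940 / (16.6240 * 1.7960)
Result: 2.6558 N/mm^2


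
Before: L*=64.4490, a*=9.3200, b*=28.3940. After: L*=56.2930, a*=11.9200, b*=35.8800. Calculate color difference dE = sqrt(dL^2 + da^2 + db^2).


dL = -8.1560, da = 2.6000, db = 7.4860
dE = sqrt((-8.1560)^2 + 2.6000^2 + 7.4860^2) = 11.3719


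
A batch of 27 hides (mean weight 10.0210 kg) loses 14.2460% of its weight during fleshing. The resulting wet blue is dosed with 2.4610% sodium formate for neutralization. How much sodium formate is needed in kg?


Total_raw = N * avg_wt = 27 * 10.0210 = 270.5670 kg
Substrate = Total_raw * (1 - loss/100) = 270.5670 * (1 - 14.2460/100) = 232.0220 kg
Neutralizer = Substrate * pct / 100 = 232.0220 * 2.4610 / 100 = 5.7101 kg


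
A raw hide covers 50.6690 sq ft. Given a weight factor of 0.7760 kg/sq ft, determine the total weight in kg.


Formula: Weight = area * weight_per_sqft
Substituting: Weight = 50.6690 * 0.7760
Result: 39.3191 kg


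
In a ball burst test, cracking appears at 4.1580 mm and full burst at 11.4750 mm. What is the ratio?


Formula: Ratio = crack / burst
Substituting: Ratio = 4.1580 / 11.4750
Result: 0.3624


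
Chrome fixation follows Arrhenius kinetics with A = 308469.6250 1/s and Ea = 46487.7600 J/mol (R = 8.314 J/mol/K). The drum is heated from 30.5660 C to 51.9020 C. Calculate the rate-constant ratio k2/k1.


T1 = 30.5660 + 273.15 = 303.7160 K; T2 = 51.9020 + 273.15 = 325.0520 K
k1 = A * exp(-Ea/(R*T1)) = 308469.6250 * exp(-46487.7600/(8.314*303.7160)) = 0.00311688 1/s
k2 = A * exp(-Ea/(R*T2)) = 308469.6250 * exp(-46487.7600/(8.314*325.0520)) = 0.010436 1/s
k2/k1 = 0.010436 / 0.00311688 = 3.3482


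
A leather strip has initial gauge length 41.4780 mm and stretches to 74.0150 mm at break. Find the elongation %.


Formula: Elongation = (Lf - L0) / L0 * 100
Substituting: Elongation = (74.0150 - 41.4780) / 41.4780 * 100
Result: 78.4440 %


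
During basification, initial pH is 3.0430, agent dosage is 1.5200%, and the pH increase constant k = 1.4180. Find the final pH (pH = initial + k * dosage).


Formula: pH_final = pH_initial + k * base_pct
Substituting: pH_final = 3.0430 + 1.4180 * 1.5200
Result: 5.1984


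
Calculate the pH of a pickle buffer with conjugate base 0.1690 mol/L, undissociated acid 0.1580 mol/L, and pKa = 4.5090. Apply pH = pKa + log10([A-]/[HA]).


ratio = [A-] / [HA] = 0.1690 / 0.1580 = 1.0696
log10(ratio) = 0.0292296
pH = pKa + log10(ratio) = 4.5090 + 0.0292296 = 4.5382


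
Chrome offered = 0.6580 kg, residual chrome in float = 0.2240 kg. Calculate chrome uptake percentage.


Formula: Uptake = (offered - residual) / offered * 100
Substituting: Uptake = (0.6580 - 0.2240) / 0.6580 * 100
Result: 65.9574 %


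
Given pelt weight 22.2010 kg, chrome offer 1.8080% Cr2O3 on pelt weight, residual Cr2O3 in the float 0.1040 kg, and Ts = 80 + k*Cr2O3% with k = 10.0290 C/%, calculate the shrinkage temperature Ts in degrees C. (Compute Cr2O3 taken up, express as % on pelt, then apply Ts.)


Offered = pelt * offer_pct / 100 = 22.2010 * 1.8080 / 100 = 0.4014 kg
Uptake = offered - residual = 0.4014 - 0.1040 = 0.2974 kg
Cr2O3% on pelt = uptake / pelt * 100 = 0.2974 / 22.2010 * 100 = 1.3396 %
Ts = 80 + k * Cr2O3% = 80 + 10.0290 * 1.3396 = 93.4344 C


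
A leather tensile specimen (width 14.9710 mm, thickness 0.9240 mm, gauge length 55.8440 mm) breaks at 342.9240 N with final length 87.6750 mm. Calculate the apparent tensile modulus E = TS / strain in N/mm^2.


TS = F / (w * t) = 342.9240 / (14.9710 * 0.9240) = 24.7899 N/mm^2
strain = (Lf - L0) / L0 = (87.6750 - 55.8440) / 55.8440 = 0.5700
E = TS / strain = 24.7899 / 0.5700 = 43.4912 N/mm^2


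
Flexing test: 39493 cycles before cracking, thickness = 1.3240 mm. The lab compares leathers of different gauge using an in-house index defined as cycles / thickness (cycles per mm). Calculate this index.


Formula: Index = cycles / thickness
Substituting: Index = 39493 / 1.3240
Result: 29828.5498 cycles/mm


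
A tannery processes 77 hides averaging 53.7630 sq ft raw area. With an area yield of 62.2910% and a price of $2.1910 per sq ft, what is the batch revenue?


Raw_total = N * avg_area = 77 * 53.7630 = 4139.7510 sq ft
Finished = Raw_total * yield / 100 = 4139.7510 * 62.2910 / 100 = 2578.6923 sq ft
Value = Finished * price = 2578.6923 * 2.1910 = 5649.9148 $


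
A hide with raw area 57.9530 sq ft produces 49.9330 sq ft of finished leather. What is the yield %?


Formula: Yield = finished / raw * 100
Substituting: Yield = 49.9330 / 57.9530 * 100
Result: 86.1612 %


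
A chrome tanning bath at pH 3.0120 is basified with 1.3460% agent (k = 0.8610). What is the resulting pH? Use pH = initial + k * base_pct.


Formula: pH_final = pH_initial + k * base_pct
Substituting: pH_final = 3.0120 + 0.8610 * 1.3460
Result: 4.1709


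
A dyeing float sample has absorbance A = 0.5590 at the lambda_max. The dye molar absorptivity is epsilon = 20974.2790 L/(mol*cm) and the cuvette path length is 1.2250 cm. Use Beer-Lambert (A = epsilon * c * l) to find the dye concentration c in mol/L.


Formula: c = A / (epsilon * l)
Substituting: c = 0.5590 / (20974.2790 * 1.2250)
Result: 2.1756e-05 mol/L


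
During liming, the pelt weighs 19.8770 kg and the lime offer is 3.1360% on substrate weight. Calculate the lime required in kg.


Formula: Lime = substrate * pct / 100
Substituting: Lime = 19.8770 * 3.1360 / 100
Result: 0.6233 kg


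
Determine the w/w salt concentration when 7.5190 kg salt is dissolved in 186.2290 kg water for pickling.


Formula: Conc = salt / (water + salt) * 100
Substituting: Conc = 7.5190 / (186.2290 + 7.5190) * 100
Result: 3.8808 %


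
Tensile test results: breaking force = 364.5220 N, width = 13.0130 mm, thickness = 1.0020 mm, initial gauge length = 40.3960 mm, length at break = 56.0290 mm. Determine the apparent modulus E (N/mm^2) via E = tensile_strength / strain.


TS = F / (w * t) = 364.5220 / (13.0130 * 1.0020) = 27.9562 N/mm^2
strain = (Lf - L0) / L0 = (56.0290 - 40.3960) / 40.3960 = 0.3870
E = TS / strain = 27.9562 / 0.3870 = 72.2395 N/mm^2


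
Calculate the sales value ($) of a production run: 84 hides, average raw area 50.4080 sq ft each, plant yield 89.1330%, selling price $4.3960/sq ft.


Raw_total = N * avg_area = 84 * 50.4080 = 4234.2720 sq ft
Finished = Raw_total * yield / 100 = 4234.2720 * 89.1330 / 100 = 3774.1337 sq ft
Value = Finished * price = 3774.1337 * 4.3960 = 16591.0916 $


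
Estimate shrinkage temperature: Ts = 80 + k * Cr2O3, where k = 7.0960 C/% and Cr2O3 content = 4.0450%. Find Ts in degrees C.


Formula: Ts = 80 + k * Cr2O3
Substituting: Ts = 80 + 7.0960 * 4.0450
Result: 108.7033 C


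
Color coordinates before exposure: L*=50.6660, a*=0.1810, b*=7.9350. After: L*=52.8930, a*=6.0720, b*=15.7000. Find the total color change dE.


dL = 2.2270, da = 5.8910, db = 7.7650
dE = sqrt(2.2270^2 + 5.8910^2 + 7.7650^2) = 9.9979


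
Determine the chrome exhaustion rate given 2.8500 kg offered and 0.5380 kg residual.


Formula: Uptake = (offered - residual) / offered * 100
Substituting: Uptake = (2.8500 - 0.5380) / 2.8500 * 100
Result: 81.1228 %


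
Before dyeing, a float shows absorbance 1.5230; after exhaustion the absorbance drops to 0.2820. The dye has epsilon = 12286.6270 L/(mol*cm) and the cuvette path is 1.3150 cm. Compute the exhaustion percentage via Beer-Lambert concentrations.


c_initial = A_i / (epsilon * l) = 1.5230 / (12286.6270 * 1.3150) = 9.4263e-05 mol/L
c_final = A_f / (epsilon * l) = 0.2820 / (12286.6270 * 1.3150) = 1.7454e-05 mol/L
Exhaustion = (c_initial - c_final) / c_initial * 100 = (9.4263e-05 - 1.7454e-05) / 9.4263e-05 * 100 = 81.4839 %


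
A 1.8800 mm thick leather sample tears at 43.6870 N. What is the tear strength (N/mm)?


Formula: Tear strength = force / thickness
Substituting: Tear strength = 43.6870 / 1.8800
Result: 23.2378 N/mm


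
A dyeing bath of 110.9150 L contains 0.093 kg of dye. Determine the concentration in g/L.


Formula: Conc = dye_mass(kg) / volume(L) * 1000
Substituting: Conc = 0.093 / 110.9150 * 1000
Result: 0.8385 g/L


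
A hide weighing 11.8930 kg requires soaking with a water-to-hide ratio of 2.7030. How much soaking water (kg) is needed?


Formula: Water = hide_weight * ratio
Substituting: Water = 11.8930 * 2.7030
Result: 32.1468 kg


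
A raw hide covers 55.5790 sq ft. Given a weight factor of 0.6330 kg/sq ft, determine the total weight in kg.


Formula: Weight = area * weight_per_sqft
Substituting: Weight = 55.5790 * 0.6330
Result: 35.1815 kg


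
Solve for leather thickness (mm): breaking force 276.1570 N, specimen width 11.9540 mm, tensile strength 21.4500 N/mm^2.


Formula: t = F / (TS * w)
Substituting: t = 276.1570 / (21.4500 * 11.9540)
Result: 1.0770 mm


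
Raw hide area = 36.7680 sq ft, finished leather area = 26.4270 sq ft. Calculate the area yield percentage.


Formula: Yield = finished / raw * 100
Substituting: Yield = 26.4270 / 36.7680 * 100
Result: 71.8750 %


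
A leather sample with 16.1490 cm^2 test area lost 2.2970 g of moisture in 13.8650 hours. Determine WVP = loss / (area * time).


Formula: WVP = loss / (area * time)
Substituting: WVP = 2.2970 / (16.1490 * 13.8650)
Result: 0.0102588 g/(cm^2*hr)


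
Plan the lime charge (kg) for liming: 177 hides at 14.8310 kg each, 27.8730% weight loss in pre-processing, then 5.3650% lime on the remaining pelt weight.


Total_raw = N * avg_wt = 177 * 14.8310 = 2625.0870 kg
Substrate = Total_raw * (1 - loss/100) = 2625.0870 * (1 - 27.8730/100) = 1893.3965 kg
Lime = Substrate * pct / 100 = 1893.3965 * 5.3650 / 100 = 101.5807 kg


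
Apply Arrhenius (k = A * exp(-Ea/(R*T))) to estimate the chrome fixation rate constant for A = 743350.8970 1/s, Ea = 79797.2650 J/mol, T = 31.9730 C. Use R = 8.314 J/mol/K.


T_K = T_C + 273.15 = 31.9730 + 273.15 = 305.1230 K
exponent = -Ea / (R * T_K) = -79797.2650 / (8.314 * 305.1230) = -31.4560
k = A * exp(exponent) = 743350.8970 * exp(-31.4560) = 1.6220e-08 1/s


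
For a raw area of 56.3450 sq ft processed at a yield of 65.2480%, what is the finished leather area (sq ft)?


Formula: finished = raw * yield / 100
Substituting: finished = 56.3450 * 65.2480 / 100
Result: 36.7640 sq ft


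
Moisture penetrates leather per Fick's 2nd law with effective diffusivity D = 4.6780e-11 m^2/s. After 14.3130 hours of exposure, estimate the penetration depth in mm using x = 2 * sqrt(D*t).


t = 14.3130 hr * 3600 = 51526.8000 s
D * t = 4.6780e-11 * 51526.8000 = 2.4104e-06
x = 2 * sqrt(D*t) = 2 * sqrt(2.4104e-06) = 0.00310511 m = 3.1051 mm


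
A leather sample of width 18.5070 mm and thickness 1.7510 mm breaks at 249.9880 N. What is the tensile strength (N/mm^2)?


Formula: TS = force / (width * thickness)
Substituting: TS = 249.9880 / (18.5070 * 1.7510)
Result: 7.7143 N/mm^2


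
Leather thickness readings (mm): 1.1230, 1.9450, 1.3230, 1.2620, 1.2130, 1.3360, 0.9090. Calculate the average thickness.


Formula: Average = sum / n
Substituting: Average = 9.1110 / 7
Result: 1.3016 mm


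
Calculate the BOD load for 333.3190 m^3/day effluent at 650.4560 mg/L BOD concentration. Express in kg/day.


Formula: BOD_load = volume * conc / 1000
Substituting: BOD_load = 333.3190 * 650.4560 / 1000
Result: 216.8093 kg/day


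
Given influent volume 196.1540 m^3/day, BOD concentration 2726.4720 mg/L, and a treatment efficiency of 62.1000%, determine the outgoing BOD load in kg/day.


Load_in = volume * conc / 1000 = 196.1540 * 2726.4720 / 1000 = 534.8084 kg/day
Removed = Load_in * eff / 100 = 534.8084 * 62.1000 / 100 = 332.1160 kg/day
Load_out = Load_in - Removed = 534.8084 - 332.1160 = 202.6924 kg/day


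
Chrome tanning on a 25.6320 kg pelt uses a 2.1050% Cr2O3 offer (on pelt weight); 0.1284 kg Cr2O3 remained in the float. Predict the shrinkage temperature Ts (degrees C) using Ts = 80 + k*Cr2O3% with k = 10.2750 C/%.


Offered = pelt * offer_pct / 100 = 25.6320 * 2.1050 / 100 = 0.5396 kg
Uptake = offered - residual = 0.5396 - 0.1284 = 0.4112 kg
Cr2O3% on pelt = uptake / pelt * 100 = 0.4112 / 25.6320 * 100 = 1.6041 %
Ts = 80 + k * Cr2O3% = 80 + 10.2750 * 1.6041 = 96.4818 C
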